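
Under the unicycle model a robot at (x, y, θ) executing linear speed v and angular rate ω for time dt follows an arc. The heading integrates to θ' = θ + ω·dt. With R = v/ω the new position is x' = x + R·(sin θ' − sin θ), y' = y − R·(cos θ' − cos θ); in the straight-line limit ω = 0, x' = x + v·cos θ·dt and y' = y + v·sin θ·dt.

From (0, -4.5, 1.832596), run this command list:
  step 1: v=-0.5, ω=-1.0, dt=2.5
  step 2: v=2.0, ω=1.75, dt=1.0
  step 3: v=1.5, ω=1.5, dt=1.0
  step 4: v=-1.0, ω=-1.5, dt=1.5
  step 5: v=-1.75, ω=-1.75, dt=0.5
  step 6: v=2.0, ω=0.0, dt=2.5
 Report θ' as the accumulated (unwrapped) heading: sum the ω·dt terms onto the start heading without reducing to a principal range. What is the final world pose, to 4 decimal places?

step 1: θ'=-0.6674 (R=0.5000) → pose (-0.7924, -5.0221, -0.6674)
step 2: θ'=1.0826 (R=1.1429) → pose (0.9243, -4.6605, 1.0826)
step 3: θ'=2.5826 (R=1.0000) → pose (0.5714, -3.3437, 2.5826)
step 4: θ'=0.3326 (R=0.6667) → pose (0.4355, -4.5390, 0.3326)
step 5: θ'=-0.5424 (R=1.0000) → pose (-0.4071, -4.4503, -0.5424)
step 6: θ'=-0.5424 (straight) → pose (3.8752, -7.0313, -0.5424)

(3.8752, -7.0313, -0.5424)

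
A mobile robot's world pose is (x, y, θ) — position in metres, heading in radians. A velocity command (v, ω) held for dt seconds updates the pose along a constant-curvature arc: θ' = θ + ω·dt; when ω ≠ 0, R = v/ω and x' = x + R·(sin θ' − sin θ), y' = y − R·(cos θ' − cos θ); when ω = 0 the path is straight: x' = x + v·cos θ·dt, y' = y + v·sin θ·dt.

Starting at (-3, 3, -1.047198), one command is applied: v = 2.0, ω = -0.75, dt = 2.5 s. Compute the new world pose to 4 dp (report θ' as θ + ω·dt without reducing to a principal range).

(-4.7290, -0.9361, -2.9222)

θ' = -1.0472 + -0.75·2.5 = -2.9222
R = v/ω = 2.0/-0.75 = -2.6667
x' = -3 + -2.6667·(sin -2.9222 − sin -1.0472) = -4.7290
y' = 3 − -2.6667·(cos -2.9222 − cos -1.0472) = -0.9361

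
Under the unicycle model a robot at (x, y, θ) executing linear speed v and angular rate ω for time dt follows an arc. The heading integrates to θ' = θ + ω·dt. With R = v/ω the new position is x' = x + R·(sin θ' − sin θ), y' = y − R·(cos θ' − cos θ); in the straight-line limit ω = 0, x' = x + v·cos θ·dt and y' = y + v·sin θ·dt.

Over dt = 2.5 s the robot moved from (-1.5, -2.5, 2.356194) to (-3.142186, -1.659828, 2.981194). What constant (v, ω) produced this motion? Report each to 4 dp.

Δθ = 2.981194 − 2.356194 = 0.625000
ω = Δθ/dt = 0.625000/2.5 = 0.2500
R = Δx/(sin θ' − sin θ) = 3.0000
v = R·ω = 3.0000·0.2500 = 0.7500

v = 0.7500, ω = 0.2500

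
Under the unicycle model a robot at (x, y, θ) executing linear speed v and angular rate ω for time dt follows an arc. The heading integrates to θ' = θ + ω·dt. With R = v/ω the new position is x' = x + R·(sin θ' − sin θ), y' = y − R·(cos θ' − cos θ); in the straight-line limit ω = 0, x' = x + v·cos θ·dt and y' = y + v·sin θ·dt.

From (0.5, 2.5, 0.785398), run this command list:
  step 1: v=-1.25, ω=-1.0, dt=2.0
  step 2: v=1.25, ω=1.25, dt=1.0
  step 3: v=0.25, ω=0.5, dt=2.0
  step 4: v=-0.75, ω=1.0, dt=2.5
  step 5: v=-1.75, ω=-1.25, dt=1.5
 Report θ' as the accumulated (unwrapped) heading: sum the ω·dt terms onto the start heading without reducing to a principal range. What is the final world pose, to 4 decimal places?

(2.6939, 0.2991, 1.6604)

step 1: θ'=-1.2146 (R=1.2500) → pose (-1.5554, 2.9480, -1.2146)
step 2: θ'=0.0354 (R=1.0000) → pose (-0.5828, 2.2973, 0.0354)
step 3: θ'=1.0354 (R=0.5000) → pose (-0.1705, 2.5419, 1.0354)
step 4: θ'=3.5354 (R=-0.7500) → pose (0.7624, 1.4667, 3.5354)
step 5: θ'=1.6604 (R=1.4000) → pose (2.6939, 0.2991, 1.6604)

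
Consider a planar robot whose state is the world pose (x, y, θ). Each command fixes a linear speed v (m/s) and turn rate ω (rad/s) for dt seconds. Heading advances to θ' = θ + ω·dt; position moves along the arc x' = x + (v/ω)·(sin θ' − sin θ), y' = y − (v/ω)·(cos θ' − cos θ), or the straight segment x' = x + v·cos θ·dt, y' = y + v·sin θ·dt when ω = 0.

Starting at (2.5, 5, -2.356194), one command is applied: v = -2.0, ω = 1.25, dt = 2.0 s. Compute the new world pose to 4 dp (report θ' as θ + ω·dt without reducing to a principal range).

θ' = -2.3562 + 1.25·2.0 = 0.1438
R = v/ω = -2.0/1.25 = -1.6000
x' = 2.5 + -1.6000·(sin 0.1438 − sin -2.3562) = 1.1393
y' = 5 − -1.6000·(cos 0.1438 − cos -2.3562) = 7.7149

(1.1393, 7.7149, 0.1438)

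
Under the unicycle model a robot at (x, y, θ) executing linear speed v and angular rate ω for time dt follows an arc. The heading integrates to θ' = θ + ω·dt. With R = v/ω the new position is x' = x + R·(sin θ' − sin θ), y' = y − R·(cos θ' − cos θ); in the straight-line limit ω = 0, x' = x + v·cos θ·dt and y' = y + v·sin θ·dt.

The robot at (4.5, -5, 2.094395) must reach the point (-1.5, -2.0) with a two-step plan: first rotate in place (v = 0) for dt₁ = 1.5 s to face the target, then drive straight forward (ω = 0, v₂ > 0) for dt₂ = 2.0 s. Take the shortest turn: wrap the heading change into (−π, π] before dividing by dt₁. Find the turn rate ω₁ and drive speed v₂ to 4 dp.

heading to target = atan2(-2−-5, -1.5−4.5) = 2.6779
Δθ = wrap(2.6779 − 2.0944) = 0.5836; ω₁ = Δθ/dt₁ = 0.3890
distance = √((-1.5−4.5)² + (-2−-5)²) = 6.7082; v₂ = distance/dt₂ = 3.3541

ω₁ = 0.3890, v₂ = 3.3541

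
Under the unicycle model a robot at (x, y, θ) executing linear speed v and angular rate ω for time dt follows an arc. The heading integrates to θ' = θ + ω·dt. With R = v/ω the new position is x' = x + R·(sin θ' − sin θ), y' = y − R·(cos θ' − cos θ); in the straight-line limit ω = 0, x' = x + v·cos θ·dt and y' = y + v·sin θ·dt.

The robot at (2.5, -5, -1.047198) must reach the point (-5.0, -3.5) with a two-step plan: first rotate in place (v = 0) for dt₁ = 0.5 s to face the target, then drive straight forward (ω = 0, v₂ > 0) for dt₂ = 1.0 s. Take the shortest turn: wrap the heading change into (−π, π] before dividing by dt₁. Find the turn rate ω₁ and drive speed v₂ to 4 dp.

ω₁ = -4.5836, v₂ = 7.6485

heading to target = atan2(-3.5−-5, -5−2.5) = 2.9442
Δθ = wrap(2.9442 − -1.0472) = -2.2918; ω₁ = Δθ/dt₁ = -4.5836
distance = √((-5−2.5)² + (-3.5−-5)²) = 7.6485; v₂ = distance/dt₂ = 7.6485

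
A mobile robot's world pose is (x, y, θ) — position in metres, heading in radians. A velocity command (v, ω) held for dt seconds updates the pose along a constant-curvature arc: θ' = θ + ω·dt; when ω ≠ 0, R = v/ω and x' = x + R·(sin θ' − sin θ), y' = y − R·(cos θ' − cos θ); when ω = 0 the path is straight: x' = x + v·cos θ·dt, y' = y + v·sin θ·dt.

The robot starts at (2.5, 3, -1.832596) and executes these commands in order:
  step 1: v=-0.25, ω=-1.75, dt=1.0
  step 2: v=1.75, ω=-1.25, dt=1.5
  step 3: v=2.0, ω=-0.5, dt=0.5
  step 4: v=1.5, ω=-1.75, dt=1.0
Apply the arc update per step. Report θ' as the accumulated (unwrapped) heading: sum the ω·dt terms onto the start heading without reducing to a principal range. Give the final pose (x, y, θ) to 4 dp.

(4.2874, 5.5625, -7.4576)

step 1: θ'=-3.5826 (R=0.1429) → pose (2.6990, 3.0922, -3.5826)
step 2: θ'=-5.4576 (R=-1.4000) → pose (2.2676, 5.3076, -5.4576)
step 3: θ'=-5.7076 (R=-4.0000) → pose (3.0301, 5.9506, -5.7076)
step 4: θ'=-7.4576 (R=-0.8571) → pose (4.2874, 5.5625, -7.4576)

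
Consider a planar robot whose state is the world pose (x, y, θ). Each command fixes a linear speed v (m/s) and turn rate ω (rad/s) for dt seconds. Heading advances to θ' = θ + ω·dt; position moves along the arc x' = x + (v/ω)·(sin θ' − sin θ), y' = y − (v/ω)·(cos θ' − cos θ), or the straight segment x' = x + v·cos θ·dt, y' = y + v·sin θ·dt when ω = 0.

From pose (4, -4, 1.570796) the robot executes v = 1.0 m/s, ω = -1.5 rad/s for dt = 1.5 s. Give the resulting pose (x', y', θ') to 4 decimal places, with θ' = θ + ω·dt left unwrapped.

θ' = 1.5708 + -1.5·1.5 = -0.6792
R = v/ω = 1.0/-1.5 = -0.6667
x' = 4 + -0.6667·(sin -0.6792 − sin 1.5708) = 5.0854
y' = -4 − -0.6667·(cos -0.6792 − cos 1.5708) = -3.4813

(5.0854, -3.4813, -0.6792)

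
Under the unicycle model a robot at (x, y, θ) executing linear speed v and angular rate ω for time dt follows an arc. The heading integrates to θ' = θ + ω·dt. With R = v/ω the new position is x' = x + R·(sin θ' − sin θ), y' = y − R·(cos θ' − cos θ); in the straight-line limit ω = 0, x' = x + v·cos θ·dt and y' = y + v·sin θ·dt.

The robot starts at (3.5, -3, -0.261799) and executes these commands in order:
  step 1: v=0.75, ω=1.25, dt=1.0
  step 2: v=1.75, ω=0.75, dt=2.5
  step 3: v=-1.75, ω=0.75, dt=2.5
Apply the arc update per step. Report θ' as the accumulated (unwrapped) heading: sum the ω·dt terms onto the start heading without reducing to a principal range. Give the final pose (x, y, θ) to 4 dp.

step 1: θ'=0.9882 (R=0.6000) → pose (4.1563, -2.7506, 0.9882)
step 2: θ'=2.8632 (R=2.3333) → pose (2.8491, 0.7767, 2.8632)
step 3: θ'=4.7382 (R=-2.3333) → pose (5.8229, 3.0804, 4.7382)

(5.8229, 3.0804, 4.7382)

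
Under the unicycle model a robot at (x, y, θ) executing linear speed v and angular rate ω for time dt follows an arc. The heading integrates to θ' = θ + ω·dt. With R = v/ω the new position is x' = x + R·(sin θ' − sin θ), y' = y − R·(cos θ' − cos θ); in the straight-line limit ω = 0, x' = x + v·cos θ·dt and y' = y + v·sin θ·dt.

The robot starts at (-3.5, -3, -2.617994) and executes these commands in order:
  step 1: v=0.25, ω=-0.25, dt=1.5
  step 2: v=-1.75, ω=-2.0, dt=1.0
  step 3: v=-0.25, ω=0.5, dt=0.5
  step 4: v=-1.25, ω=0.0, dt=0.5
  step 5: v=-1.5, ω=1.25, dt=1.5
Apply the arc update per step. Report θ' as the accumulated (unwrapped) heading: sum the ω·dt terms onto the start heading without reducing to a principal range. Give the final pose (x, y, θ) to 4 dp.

step 1: θ'=-2.9930 (R=-1.0000) → pose (-3.8519, -3.1230, -2.9930)
step 2: θ'=-4.9930 (R=0.8750) → pose (-2.8816, -4.2306, -4.9930)
step 3: θ'=-4.7430 (R=-0.5000) → pose (-2.9009, -4.3538, -4.7430)
step 4: θ'=-4.7430 (straight) → pose (-2.9201, -4.9785, -4.7430)
step 5: θ'=-2.8680 (R=-1.2000) → pose (-1.3964, -6.1706, -2.8680)

(-1.3964, -6.1706, -2.8680)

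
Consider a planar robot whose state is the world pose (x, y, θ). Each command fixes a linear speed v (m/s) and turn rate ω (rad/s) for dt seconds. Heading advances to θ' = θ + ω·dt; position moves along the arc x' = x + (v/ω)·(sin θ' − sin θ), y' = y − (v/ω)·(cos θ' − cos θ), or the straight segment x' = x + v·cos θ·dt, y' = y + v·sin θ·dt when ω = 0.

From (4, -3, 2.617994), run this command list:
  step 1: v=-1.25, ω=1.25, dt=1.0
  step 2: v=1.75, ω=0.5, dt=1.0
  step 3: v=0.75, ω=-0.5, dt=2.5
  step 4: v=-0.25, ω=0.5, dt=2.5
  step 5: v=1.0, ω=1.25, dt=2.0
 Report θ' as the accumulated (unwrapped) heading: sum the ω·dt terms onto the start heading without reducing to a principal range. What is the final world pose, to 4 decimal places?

step 1: θ'=3.8680 (R=-1.0000) → pose (5.1642, -2.8815, 3.8680)
step 2: θ'=4.3680 (R=3.5000) → pose (4.1943, -4.3163, 4.3680)
step 3: θ'=3.1180 (R=-1.5000) → pose (2.7470, -5.3095, 3.1180)
step 4: θ'=4.3680 (R=-0.5000) → pose (3.2295, -4.9784, 4.3680)
step 5: θ'=6.8680 (R=0.8000) → pose (4.4241, -5.9156, 6.8680)

(4.4241, -5.9156, 6.8680)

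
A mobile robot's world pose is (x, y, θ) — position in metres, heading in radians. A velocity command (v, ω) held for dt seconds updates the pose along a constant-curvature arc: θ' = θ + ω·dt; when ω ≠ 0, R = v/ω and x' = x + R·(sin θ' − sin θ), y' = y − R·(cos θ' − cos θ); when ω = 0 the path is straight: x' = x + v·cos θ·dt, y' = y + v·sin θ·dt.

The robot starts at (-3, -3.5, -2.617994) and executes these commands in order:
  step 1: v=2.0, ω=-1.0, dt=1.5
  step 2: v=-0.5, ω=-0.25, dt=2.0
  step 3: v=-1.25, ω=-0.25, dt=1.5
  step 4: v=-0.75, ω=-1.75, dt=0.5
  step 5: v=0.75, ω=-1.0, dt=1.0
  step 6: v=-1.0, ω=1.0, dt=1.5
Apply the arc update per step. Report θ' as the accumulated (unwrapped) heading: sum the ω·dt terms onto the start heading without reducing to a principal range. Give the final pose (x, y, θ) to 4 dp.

step 1: θ'=-4.1180 (R=-2.0000) → pose (-5.6570, -2.8880, -4.1180)
step 2: θ'=-4.6180 (R=2.0000) → pose (-5.3229, -3.8195, -4.6180)
step 3: θ'=-4.9930 (R=5.0000) → pose (-5.4962, -5.6754, -4.9930)
step 4: θ'=-5.8680 (R=0.4286) → pose (-5.7351, -5.9489, -5.8680)
step 5: θ'=-6.8680 (R=-0.7500) → pose (-5.0185, -6.0098, -6.8680)
step 6: θ'=-5.3680 (R=-1.0000) → pose (-6.3633, -6.2340, -5.3680)

(-6.3633, -6.2340, -5.3680)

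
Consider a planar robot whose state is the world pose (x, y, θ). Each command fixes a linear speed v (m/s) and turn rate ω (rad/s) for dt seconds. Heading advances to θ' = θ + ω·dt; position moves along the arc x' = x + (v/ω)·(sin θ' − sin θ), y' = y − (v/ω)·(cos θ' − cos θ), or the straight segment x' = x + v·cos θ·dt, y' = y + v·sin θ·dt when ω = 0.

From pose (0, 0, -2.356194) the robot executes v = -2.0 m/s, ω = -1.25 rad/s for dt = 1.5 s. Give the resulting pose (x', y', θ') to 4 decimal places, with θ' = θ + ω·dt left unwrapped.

θ' = -2.3562 + -1.25·1.5 = -4.2312
R = v/ω = -2.0/-1.25 = 1.6000
x' = 0 + 1.6000·(sin -4.2312 − sin -2.3562) = 2.5497
y' = 0 − 1.6000·(cos -4.2312 − cos -2.3562) = -0.3908

(2.5497, -0.3908, -4.2312)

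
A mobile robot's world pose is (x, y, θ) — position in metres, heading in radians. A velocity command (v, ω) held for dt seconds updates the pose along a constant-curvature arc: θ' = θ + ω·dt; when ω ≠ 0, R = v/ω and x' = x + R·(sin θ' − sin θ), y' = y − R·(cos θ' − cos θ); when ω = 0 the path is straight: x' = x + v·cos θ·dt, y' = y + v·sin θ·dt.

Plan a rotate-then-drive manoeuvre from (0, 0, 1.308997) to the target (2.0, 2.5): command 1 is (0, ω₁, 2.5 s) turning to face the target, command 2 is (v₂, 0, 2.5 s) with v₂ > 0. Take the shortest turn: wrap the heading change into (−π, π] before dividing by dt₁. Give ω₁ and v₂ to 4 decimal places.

heading to target = atan2(2.5−0, 2−0) = 0.8961
Δθ = wrap(0.8961 − 1.3090) = -0.4129; ω₁ = Δθ/dt₁ = -0.1652
distance = √((2−0)² + (2.5−0)²) = 3.2016; v₂ = distance/dt₂ = 1.2806

ω₁ = -0.1652, v₂ = 1.2806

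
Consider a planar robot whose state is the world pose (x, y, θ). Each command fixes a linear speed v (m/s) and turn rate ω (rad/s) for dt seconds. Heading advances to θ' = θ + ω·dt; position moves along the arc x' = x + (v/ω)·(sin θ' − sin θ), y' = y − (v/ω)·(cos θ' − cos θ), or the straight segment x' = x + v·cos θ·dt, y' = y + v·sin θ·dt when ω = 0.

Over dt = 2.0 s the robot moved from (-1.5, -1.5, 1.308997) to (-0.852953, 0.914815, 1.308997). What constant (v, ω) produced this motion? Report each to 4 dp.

v = 1.2500, ω = 0.0000

Δθ = 1.308997 − 1.308997 = 0.000000
ω = Δθ/dt = 0.000000/2.0 = 0.0000
ω = 0 → v = (Δx·cos θ + Δy·sin θ)/dt = 1.2500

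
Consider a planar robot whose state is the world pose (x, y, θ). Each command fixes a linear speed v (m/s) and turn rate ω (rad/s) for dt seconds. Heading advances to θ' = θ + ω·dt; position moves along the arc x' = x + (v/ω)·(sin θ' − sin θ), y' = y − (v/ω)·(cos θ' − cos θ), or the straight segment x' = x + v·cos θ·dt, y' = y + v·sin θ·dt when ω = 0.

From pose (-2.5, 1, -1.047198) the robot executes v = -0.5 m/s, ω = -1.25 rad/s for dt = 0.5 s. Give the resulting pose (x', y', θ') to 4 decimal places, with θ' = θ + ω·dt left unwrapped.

θ' = -1.0472 + -1.25·0.5 = -1.6722
R = v/ω = -0.5/-1.25 = 0.4000
x' = -2.5 + 0.4000·(sin -1.6722 − sin -1.0472) = -2.5515
y' = 1 − 0.4000·(cos -1.6722 − cos -1.0472) = 1.2405

(-2.5515, 1.2405, -1.6722)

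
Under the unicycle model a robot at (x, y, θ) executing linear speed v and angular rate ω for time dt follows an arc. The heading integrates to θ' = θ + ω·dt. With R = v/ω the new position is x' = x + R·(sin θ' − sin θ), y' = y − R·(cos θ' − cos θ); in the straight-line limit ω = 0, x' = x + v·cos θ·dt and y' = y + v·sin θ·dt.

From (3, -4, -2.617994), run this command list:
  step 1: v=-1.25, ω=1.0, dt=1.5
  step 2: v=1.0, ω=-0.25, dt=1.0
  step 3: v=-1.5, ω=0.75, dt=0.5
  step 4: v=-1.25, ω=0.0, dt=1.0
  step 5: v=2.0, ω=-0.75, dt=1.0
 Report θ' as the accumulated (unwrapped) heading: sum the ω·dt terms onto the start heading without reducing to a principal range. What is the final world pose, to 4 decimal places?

step 1: θ'=-1.1180 (R=-1.2500) → pose (3.4990, -2.3706, -1.1180)
step 2: θ'=-1.3680 (R=-4.0000) → pose (3.8202, -3.3149, -1.3680)
step 3: θ'=-0.9930 (R=-2.0000) → pose (3.5365, -2.6254, -0.9930)
step 4: θ'=-0.9930 (straight) → pose (2.8537, -1.5783, -0.9930)
step 5: θ'=-1.7430 (R=-2.6667) → pose (3.2472, -3.4917, -1.7430)

(3.2472, -3.4917, -1.7430)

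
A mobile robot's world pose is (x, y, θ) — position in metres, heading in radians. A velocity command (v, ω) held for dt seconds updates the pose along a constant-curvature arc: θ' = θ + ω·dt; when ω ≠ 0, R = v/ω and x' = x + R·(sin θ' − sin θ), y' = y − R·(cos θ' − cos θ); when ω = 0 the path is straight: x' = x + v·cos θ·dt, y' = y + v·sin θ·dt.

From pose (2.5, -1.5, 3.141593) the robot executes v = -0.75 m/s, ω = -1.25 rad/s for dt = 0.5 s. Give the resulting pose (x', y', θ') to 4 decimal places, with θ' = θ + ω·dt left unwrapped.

(2.8511, -1.6134, 2.5166)

θ' = 3.1416 + -1.25·0.5 = 2.5166
R = v/ω = -0.75/-1.25 = 0.6000
x' = 2.5 + 0.6000·(sin 2.5166 − sin 3.1416) = 2.8511
y' = -1.5 − 0.6000·(cos 2.5166 − cos 3.1416) = -1.6134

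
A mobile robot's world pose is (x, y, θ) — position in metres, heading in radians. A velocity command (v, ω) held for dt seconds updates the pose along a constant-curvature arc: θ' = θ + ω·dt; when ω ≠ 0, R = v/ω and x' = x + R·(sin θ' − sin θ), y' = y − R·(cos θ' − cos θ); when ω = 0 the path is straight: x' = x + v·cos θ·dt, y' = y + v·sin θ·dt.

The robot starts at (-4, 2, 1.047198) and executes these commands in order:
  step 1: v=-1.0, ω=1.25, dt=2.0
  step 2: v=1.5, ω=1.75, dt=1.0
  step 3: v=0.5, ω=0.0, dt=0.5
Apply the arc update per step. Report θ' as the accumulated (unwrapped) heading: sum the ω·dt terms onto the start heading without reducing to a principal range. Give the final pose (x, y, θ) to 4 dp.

(-3.2300, -0.6043, 5.2972)

step 1: θ'=3.5472 (R=-0.8000) → pose (-2.9915, 0.8649, 3.5472)
step 2: θ'=5.2972 (R=0.8571) → pose (-3.3680, -0.3959, 5.2972)
step 3: θ'=5.2972 (straight) → pose (-3.2300, -0.6043, 5.2972)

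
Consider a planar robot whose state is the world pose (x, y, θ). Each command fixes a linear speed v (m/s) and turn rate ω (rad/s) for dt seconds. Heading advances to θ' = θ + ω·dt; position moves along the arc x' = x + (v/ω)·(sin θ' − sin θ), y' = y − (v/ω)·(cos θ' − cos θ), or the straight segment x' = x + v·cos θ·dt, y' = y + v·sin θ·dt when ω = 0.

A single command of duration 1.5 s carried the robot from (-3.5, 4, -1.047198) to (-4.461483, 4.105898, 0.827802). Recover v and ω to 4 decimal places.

v = -0.7500, ω = 1.2500

Δθ = 0.827802 − -1.047198 = 1.875000
ω = Δθ/dt = 1.875000/1.5 = 1.2500
R = Δx/(sin θ' − sin θ) = -0.6000
v = R·ω = -0.6000·1.2500 = -0.7500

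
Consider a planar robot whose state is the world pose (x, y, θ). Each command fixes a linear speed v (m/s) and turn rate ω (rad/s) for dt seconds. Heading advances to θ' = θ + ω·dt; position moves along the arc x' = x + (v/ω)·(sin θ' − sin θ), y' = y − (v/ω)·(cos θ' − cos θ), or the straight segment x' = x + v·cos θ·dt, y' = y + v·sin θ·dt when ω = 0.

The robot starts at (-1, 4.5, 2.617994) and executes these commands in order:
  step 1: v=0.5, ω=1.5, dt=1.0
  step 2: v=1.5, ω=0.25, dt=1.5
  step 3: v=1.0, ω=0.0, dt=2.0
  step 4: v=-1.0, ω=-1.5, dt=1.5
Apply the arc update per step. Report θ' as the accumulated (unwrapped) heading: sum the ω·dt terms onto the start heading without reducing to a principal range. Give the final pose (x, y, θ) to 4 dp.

step 1: θ'=4.1180 (R=0.3333) → pose (-1.4428, 4.3980, 4.1180)
step 2: θ'=4.4930 (R=6.0000) → pose (-2.3281, 2.3438, 4.4930)
step 3: θ'=4.4930 (straight) → pose (-2.7634, 0.3917, 4.4930)
step 4: θ'=2.2430 (R=0.6667) → pose (-1.5910, 0.6618, 2.2430)

(-1.5910, 0.6618, 2.2430)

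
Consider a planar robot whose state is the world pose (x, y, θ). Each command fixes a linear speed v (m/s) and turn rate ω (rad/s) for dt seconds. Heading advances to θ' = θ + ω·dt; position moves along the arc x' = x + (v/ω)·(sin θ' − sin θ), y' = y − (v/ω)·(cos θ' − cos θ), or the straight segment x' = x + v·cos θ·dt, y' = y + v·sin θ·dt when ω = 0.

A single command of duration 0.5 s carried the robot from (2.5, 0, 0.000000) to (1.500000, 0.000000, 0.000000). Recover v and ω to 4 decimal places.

Δθ = 0.000000 − 0.000000 = 0.000000
ω = Δθ/dt = 0.000000/0.5 = 0.0000
ω = 0 → v = (Δx·cos θ + Δy·sin θ)/dt = -2.0000

v = -2.0000, ω = 0.0000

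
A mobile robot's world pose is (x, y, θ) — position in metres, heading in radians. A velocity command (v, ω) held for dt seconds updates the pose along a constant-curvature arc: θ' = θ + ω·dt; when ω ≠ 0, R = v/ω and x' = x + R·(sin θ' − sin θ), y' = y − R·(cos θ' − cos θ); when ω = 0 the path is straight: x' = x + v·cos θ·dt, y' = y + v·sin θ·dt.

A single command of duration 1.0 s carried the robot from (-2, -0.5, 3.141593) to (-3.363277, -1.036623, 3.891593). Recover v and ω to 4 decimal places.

v = 1.5000, ω = 0.7500

Δθ = 3.891593 − 3.141593 = 0.750000
ω = Δθ/dt = 0.750000/1.0 = 0.7500
R = Δx/(sin θ' − sin θ) = 2.0000
v = R·ω = 2.0000·0.7500 = 1.5000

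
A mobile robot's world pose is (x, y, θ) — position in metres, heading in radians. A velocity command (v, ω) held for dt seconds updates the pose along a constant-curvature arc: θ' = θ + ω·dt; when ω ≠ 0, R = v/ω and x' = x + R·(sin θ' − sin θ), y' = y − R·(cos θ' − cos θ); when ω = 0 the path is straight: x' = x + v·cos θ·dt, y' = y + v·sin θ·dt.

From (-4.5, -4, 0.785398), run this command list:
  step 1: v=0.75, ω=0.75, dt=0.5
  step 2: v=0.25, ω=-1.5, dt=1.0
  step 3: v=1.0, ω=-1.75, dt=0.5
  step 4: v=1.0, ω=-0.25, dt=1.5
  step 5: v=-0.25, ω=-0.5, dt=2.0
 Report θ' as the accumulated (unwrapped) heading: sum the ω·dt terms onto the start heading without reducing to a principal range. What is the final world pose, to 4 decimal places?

step 1: θ'=1.1604 (R=1.0000) → pose (-4.2901, -3.6919, 1.1604)
step 2: θ'=-0.3396 (R=-0.1667) → pose (-4.0818, -3.6012, -0.3396)
step 3: θ'=-1.2146 (R=-0.5714) → pose (-3.7366, -3.9407, -1.2146)
step 4: θ'=-1.5896 (R=-4.0000) → pose (-3.4862, -5.4108, -1.5896)
step 5: θ'=-2.5896 (R=0.5000) → pose (-3.2485, -4.9945, -2.5896)

(-3.2485, -4.9945, -2.5896)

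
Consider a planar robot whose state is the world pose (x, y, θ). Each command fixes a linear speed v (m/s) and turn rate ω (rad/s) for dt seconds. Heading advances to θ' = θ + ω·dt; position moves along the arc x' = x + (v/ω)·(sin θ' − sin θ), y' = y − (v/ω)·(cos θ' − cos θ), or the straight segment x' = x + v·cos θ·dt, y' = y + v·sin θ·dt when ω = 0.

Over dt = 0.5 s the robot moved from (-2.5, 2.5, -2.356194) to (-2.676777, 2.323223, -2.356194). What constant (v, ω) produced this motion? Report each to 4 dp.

v = 0.5000, ω = 0.0000

Δθ = -2.356194 − -2.356194 = 0.000000
ω = Δθ/dt = 0.000000/0.5 = 0.0000
ω = 0 → v = (Δx·cos θ + Δy·sin θ)/dt = 0.5000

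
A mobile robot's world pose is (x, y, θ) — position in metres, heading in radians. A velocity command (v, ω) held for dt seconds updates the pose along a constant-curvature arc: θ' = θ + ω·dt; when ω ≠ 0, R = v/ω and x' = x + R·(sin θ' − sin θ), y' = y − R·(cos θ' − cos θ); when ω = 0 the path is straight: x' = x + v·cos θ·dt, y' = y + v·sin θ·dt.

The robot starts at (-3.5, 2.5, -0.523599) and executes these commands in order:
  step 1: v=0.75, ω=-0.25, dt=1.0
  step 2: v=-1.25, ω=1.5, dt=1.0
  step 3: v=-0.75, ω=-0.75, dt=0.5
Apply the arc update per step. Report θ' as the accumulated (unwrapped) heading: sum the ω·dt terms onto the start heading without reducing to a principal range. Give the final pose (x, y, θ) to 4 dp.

(-4.3596, 1.8836, 0.3514)

step 1: θ'=-0.7736 (R=-3.0000) → pose (-2.9039, 2.0481, -0.7736)
step 2: θ'=0.7264 (R=-0.8333) → pose (-4.0396, 2.0749, 0.7264)
step 3: θ'=0.3514 (R=1.0000) → pose (-4.3596, 1.8836, 0.3514)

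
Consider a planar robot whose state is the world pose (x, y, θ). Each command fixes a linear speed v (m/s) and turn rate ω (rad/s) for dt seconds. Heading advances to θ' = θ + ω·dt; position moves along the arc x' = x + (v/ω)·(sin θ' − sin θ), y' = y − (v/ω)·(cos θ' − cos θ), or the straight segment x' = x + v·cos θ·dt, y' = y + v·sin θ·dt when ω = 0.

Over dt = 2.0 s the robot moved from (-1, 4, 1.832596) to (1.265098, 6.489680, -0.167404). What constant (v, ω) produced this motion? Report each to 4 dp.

Δθ = -0.167404 − 1.832596 = -2.000000
ω = Δθ/dt = -2.000000/2.0 = -1.0000
R = −Δy/(cos θ' − cos θ) = -2.0000
v = R·ω = -2.0000·-1.0000 = 2.0000

v = 2.0000, ω = -1.0000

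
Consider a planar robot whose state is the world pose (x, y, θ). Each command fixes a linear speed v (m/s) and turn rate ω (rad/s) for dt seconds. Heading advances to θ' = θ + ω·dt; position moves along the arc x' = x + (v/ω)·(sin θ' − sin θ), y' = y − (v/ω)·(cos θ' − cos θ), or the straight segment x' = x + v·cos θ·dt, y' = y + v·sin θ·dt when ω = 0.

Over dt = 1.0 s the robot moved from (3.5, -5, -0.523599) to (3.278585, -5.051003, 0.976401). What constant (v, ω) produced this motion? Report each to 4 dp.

Δθ = 0.976401 − -0.523599 = 1.500000
ω = Δθ/dt = 1.500000/1.0 = 1.5000
R = Δx/(sin θ' − sin θ) = -0.1667
v = R·ω = -0.1667·1.5000 = -0.2500

v = -0.2500, ω = 1.5000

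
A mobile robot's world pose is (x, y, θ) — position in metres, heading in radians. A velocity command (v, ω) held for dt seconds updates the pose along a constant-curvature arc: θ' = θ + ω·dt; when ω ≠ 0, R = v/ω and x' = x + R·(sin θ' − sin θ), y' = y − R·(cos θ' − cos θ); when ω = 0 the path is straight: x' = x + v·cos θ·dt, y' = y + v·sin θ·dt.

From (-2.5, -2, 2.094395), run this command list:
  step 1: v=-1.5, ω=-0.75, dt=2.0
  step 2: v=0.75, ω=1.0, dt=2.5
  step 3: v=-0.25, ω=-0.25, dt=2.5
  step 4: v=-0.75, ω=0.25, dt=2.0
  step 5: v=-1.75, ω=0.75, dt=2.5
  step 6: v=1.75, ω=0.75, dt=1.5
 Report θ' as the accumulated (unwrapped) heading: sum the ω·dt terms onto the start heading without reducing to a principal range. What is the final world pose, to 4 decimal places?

step 1: θ'=0.5944 (R=2.0000) → pose (-3.1120, -4.6570, 0.5944)
step 2: θ'=3.0944 (R=0.7500) → pose (-3.4967, -3.2864, 3.0944)
step 3: θ'=2.4694 (R=1.0000) → pose (-2.9211, -3.5029, 2.4694)
step 4: θ'=2.9694 (R=-3.0000) → pose (-1.5671, -4.1111, 2.9694)
step 5: θ'=4.8444 (R=-2.3333) → pose (1.1458, -1.5052, 4.8444)
step 6: θ'=5.9694 (R=2.3333) → pose (2.7386, -3.4175, 5.9694)

(2.7386, -3.4175, 5.9694)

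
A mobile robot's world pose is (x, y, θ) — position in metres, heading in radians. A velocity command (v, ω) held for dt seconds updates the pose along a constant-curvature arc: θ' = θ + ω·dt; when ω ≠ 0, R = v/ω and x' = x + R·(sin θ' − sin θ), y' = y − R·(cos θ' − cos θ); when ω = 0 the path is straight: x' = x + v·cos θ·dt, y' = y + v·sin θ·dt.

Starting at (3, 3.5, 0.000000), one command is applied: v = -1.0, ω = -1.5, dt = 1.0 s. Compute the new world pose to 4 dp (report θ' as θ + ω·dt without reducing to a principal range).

θ' = 0.0000 + -1.5·1.0 = -1.5000
R = v/ω = -1.0/-1.5 = 0.6667
x' = 3 + 0.6667·(sin -1.5000 − sin 0.0000) = 2.3350
y' = 3.5 − 0.6667·(cos -1.5000 − cos 0.0000) = 4.1195

(2.3350, 4.1195, -1.5000)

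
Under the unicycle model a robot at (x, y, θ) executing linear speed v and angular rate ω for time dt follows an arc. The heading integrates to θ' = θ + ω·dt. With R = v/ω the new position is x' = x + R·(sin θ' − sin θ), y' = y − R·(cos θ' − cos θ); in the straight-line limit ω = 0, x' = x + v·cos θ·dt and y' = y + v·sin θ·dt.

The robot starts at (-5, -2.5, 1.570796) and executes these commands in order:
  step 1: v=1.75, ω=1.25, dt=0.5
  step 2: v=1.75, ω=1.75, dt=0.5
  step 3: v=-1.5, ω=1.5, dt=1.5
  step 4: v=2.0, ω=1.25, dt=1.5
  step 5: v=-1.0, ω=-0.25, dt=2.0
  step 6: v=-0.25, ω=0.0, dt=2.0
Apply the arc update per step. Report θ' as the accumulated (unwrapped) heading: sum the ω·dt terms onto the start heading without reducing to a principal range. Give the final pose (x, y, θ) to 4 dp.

(-4.5534, -1.1817, 6.6958)

step 1: θ'=2.1958 (R=1.4000) → pose (-5.2647, -1.6809, 2.1958)
step 2: θ'=3.0708 (R=1.0000) → pose (-6.0049, -1.2685, 3.0708)
step 3: θ'=5.3208 (R=-1.0000) → pose (-5.1136, 0.3006, 5.3208)
step 4: θ'=7.1958 (R=1.6000) → pose (-2.5349, 0.2364, 7.1958)
step 5: θ'=6.6958 (R=4.0000) → pose (-4.0953, -0.9812, 6.6958)
step 6: θ'=6.6958 (straight) → pose (-4.5534, -1.1817, 6.6958)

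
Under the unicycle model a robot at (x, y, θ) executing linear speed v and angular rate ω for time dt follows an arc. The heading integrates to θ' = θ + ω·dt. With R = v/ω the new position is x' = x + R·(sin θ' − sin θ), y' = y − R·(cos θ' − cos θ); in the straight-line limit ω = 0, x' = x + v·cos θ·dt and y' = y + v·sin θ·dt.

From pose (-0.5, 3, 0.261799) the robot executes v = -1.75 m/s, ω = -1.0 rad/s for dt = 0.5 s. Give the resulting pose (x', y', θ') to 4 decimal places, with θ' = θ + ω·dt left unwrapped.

(-1.3659, 2.9898, -0.2382)

θ' = 0.2618 + -1.0·0.5 = -0.2382
R = v/ω = -1.75/-1.0 = 1.7500
x' = -0.5 + 1.7500·(sin -0.2382 − sin 0.2618) = -1.3659
y' = 3 − 1.7500·(cos -0.2382 − cos 0.2618) = 2.9898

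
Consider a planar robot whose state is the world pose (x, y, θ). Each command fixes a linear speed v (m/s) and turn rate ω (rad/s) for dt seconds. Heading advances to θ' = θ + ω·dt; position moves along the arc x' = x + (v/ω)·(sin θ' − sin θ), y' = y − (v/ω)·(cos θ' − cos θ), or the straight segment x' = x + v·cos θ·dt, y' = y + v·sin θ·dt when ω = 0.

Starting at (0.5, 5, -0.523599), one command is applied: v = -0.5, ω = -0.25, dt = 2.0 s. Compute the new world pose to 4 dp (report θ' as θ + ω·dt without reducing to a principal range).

(-0.2080, 5.6915, -1.0236)

θ' = -0.5236 + -0.25·2.0 = -1.0236
R = v/ω = -0.5/-0.25 = 2.0000
x' = 0.5 + 2.0000·(sin -1.0236 − sin -0.5236) = -0.2080
y' = 5 − 2.0000·(cos -1.0236 − cos -0.5236) = 5.6915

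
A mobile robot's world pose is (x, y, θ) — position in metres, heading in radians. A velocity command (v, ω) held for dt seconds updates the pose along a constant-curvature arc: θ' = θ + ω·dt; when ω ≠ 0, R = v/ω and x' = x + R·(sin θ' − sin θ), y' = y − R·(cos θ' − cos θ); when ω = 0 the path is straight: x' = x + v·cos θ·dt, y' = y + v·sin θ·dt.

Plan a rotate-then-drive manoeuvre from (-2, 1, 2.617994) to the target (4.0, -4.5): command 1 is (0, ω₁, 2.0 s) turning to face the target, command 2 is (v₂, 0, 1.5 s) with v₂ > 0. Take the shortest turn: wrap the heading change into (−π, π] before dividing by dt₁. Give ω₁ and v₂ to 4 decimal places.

ω₁ = 1.4616, v₂ = 5.4263

heading to target = atan2(-4.5−1, 4−-2) = -0.7419
Δθ = wrap(-0.7419 − 2.6180) = 2.9232; ω₁ = Δθ/dt₁ = 1.4616
distance = √((4−-2)² + (-4.5−1)²) = 8.1394; v₂ = distance/dt₂ = 5.4263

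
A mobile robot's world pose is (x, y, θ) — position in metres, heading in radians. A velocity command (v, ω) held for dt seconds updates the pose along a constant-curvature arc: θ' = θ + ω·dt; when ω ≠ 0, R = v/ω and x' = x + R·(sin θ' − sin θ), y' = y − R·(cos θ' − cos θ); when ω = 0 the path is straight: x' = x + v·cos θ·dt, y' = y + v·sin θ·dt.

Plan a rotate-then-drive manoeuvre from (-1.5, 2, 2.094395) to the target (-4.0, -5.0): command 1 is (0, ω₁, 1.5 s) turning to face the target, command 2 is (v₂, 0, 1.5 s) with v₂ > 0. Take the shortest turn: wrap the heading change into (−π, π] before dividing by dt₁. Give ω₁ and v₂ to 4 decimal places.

ω₁ = 1.5166, v₂ = 4.9554

heading to target = atan2(-5−2, -4−-1.5) = -1.9138
Δθ = wrap(-1.9138 − 2.0944) = 2.2750; ω₁ = Δθ/dt₁ = 1.5166
distance = √((-4−-1.5)² + (-5−2)²) = 7.4330; v₂ = distance/dt₂ = 4.9554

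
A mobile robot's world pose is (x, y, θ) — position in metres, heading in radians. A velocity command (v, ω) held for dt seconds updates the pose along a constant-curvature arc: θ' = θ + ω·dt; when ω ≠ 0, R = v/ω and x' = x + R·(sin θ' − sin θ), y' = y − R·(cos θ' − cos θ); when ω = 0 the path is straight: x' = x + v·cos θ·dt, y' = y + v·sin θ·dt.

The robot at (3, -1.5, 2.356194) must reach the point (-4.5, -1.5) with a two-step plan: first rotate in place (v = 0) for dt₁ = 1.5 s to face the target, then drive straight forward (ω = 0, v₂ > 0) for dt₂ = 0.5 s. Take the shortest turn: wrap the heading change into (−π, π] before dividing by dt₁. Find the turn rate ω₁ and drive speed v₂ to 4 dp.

heading to target = atan2(-1.5−-1.5, -4.5−3) = 3.1416
Δθ = wrap(3.1416 − 2.3562) = 0.7854; ω₁ = Δθ/dt₁ = 0.5236
distance = √((-4.5−3)² + (-1.5−-1.5)²) = 7.5000; v₂ = distance/dt₂ = 15.0000

ω₁ = 0.5236, v₂ = 15.0000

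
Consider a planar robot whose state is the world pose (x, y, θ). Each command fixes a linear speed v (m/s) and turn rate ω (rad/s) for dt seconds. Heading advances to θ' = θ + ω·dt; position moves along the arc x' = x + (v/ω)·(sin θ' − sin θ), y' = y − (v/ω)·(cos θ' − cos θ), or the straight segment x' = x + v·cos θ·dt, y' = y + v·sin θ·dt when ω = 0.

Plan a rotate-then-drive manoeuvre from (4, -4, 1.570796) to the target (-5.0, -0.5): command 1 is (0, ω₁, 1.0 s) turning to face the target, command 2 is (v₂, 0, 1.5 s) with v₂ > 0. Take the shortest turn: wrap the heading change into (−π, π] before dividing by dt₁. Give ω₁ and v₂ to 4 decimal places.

ω₁ = 1.1999, v₂ = 6.4377

heading to target = atan2(-0.5−-4, -5−4) = 2.7707
Δθ = wrap(2.7707 − 1.5708) = 1.1999; ω₁ = Δθ/dt₁ = 1.1999
distance = √((-5−4)² + (-0.5−-4)²) = 9.6566; v₂ = distance/dt₂ = 6.4377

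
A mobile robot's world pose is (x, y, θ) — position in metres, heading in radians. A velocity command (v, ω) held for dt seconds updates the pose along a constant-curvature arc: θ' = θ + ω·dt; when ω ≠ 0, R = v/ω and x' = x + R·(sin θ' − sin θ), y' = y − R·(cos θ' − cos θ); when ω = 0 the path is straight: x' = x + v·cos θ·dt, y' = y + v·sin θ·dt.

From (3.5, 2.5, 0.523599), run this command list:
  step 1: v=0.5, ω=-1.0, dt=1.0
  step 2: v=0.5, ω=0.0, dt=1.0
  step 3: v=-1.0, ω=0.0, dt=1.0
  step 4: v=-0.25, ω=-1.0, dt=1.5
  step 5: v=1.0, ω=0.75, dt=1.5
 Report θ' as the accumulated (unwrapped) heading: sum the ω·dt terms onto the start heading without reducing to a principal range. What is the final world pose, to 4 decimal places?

step 1: θ'=-0.4764 (R=-0.5000) → pose (3.9793, 2.5113, -0.4764)
step 2: θ'=-0.4764 (straight) → pose (4.4236, 2.2820, -0.4764)
step 3: θ'=-0.4764 (straight) → pose (3.5350, 2.7406, -0.4764)
step 4: θ'=-1.9764 (R=0.2500) → pose (3.4199, 3.0614, -1.9764)
step 5: θ'=-0.8514 (R=1.3333) → pose (3.6421, 1.6567, -0.8514)

(3.6421, 1.6567, -0.8514)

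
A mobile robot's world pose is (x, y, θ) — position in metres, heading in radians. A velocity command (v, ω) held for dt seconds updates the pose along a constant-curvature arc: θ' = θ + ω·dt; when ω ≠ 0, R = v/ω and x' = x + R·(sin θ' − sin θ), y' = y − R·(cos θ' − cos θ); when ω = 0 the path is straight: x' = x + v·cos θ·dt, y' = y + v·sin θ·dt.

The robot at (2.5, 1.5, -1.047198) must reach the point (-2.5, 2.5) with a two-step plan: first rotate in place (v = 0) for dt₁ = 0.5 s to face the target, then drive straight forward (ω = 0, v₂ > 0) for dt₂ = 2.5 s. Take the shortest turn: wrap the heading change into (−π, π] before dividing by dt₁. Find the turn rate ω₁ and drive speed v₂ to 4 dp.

heading to target = atan2(2.5−1.5, -2.5−2.5) = 2.9442
Δθ = wrap(2.9442 − -1.0472) = -2.2918; ω₁ = Δθ/dt₁ = -4.5836
distance = √((-2.5−2.5)² + (2.5−1.5)²) = 5.0990; v₂ = distance/dt₂ = 2.0396

ω₁ = -4.5836, v₂ = 2.0396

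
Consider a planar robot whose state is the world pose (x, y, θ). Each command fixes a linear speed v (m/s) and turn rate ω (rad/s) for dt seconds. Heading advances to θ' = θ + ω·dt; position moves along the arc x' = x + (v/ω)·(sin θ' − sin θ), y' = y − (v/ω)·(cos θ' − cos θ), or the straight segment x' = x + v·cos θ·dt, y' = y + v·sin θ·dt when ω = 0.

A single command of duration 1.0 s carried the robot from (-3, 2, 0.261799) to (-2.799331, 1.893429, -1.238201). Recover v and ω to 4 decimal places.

v = 0.2500, ω = -1.5000

Δθ = -1.238201 − 0.261799 = -1.500000
ω = Δθ/dt = -1.500000/1.0 = -1.5000
R = Δx/(sin θ' − sin θ) = -0.1667
v = R·ω = -0.1667·-1.5000 = 0.2500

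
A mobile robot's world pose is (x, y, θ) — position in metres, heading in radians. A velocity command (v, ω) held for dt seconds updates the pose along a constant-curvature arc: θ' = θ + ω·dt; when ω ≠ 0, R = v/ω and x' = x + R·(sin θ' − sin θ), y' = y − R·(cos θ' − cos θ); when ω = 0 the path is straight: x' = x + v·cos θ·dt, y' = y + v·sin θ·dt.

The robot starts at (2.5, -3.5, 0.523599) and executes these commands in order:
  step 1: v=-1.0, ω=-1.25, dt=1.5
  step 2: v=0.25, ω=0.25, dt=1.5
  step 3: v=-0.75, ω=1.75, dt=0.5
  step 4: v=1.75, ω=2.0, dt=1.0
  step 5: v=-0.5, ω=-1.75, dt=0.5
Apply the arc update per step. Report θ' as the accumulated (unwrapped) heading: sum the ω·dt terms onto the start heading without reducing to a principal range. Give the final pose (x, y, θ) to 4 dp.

step 1: θ'=-1.3514 (R=0.8000) → pose (1.3192, -2.9813, -1.3514)
step 2: θ'=-0.9764 (R=1.0000) → pose (1.4667, -3.3237, -0.9764)
step 3: θ'=-0.1014 (R=-0.4286) → pose (1.1550, -3.1373, -0.1014)
step 4: θ'=1.8986 (R=0.8750) → pose (2.0720, -1.9851, 1.8986)
step 5: θ'=1.0236 (R=0.2857) → pose (2.0455, -2.2257, 1.0236)

(2.0455, -2.2257, 1.0236)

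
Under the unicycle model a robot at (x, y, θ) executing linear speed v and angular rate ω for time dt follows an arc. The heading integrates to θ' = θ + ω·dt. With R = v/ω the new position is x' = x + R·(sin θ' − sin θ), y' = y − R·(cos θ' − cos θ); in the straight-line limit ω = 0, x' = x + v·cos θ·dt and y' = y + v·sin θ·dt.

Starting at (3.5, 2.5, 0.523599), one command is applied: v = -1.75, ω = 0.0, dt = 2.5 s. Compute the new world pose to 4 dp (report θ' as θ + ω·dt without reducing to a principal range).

(-0.2889, 0.3125, 0.5236)

θ' = 0.5236 + 0.0·2.5 = 0.5236
ω = 0 → straight: x' = 3.5 + -1.75·cos(0.5236)·2.5 = -0.2889
y' = 2.5 + -1.75·sin(0.5236)·2.5 = 0.3125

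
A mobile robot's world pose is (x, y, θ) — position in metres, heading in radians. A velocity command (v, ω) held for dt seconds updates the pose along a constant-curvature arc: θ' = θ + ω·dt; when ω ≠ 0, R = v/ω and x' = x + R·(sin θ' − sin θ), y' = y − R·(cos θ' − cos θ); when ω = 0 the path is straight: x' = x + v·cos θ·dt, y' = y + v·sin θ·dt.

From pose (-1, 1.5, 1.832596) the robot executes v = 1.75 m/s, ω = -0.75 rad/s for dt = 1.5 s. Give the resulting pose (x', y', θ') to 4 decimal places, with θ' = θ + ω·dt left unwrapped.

θ' = 1.8326 + -0.75·1.5 = 0.7076
R = v/ω = 1.75/-0.75 = -2.3333
x' = -1 + -2.3333·(sin 0.7076 − sin 1.8326) = -0.2629
y' = 1.5 − -2.3333·(cos 0.7076 − cos 1.8326) = 3.8771

(-0.2629, 3.8771, 0.7076)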